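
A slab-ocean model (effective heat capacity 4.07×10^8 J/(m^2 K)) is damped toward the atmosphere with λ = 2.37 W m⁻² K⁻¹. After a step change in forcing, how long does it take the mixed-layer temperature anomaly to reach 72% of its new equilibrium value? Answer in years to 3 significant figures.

Areal heat capacity C = 4.07×10^8 J/(m^2 K) (given).
τ = C / λ = 4.07×10^8 / 2.37 = 1.72×10^8 s.
Fraction reached: 1 − e^(−t/τ) = 0.72 ⇒ t = −τ ln(1 − 0.72) = τ × 1.27.
t = 2.19×10^8 s = 6.93 years.

6.93 years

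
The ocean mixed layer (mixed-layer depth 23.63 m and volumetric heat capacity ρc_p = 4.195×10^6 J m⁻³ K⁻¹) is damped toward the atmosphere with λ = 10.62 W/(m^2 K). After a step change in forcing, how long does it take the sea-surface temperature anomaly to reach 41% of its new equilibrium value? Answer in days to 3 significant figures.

57.0 days

Areal heat capacity C = ρc_p × D = 4.195×10^6 × 23.63 = 9.91×10^7 J/(m²·K).
τ = C / λ = 9.91×10^7 / 10.62 = 9.33×10^6 s.
Fraction reached: 1 − e^(−t/τ) = 0.41 ⇒ t = −τ ln(1 − 0.41) = τ × 0.528.
t = 4.92×10^6 s = 57.0 days.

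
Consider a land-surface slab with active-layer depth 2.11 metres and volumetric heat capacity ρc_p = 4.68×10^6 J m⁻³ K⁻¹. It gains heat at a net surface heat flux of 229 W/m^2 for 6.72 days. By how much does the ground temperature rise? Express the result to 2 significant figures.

Areal heat capacity C = ρc_p × D = 4.68×10^6 × 2.11 = 9.87×10^6 J/(m²·K).
Net heat input Q = F Δt = 229 × (6.72 days × 86400 s/day) = 1.33×10^8 J/m².
ΔT = Q / C = 1.33×10^8 / 9.87×10^6 = 13.5 K.

13 K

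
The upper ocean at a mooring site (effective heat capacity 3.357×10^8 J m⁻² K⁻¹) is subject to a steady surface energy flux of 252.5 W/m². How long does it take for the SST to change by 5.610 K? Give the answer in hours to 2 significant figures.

Areal heat capacity C = 3.357×10^8 J m⁻² K⁻¹ (given).
Time required: Δt = C ΔT / F = 3.36×10^8 × 5.610 / 252.5 = 7.46×10^6 s.
In hours: 7.46×10^6 s / (3600 s/hour) = 2070 hours.

2100 hours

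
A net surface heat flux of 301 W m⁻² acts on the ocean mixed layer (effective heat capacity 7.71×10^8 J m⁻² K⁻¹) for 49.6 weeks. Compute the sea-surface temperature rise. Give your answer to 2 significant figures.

12 K

Areal heat capacity C = 7.71×10^8 J m⁻² K⁻¹ (given).
Net heat input Q = F Δt = 301 × (49.6 weeks × 6.048×10^5 s/week) = 9.03×10^9 J/m².
ΔT = Q / C = 9.03×10^9 / 7.71×10^8 = 11.7 K.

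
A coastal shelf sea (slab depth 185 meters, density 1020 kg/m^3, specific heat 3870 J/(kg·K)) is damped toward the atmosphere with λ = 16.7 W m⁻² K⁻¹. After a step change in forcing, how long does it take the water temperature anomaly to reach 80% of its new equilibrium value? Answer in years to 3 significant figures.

2.23 years

Areal heat capacity C = ρ c_p D = 1020 × 3870 × 185 = 7.30×10^8 J m⁻² K⁻¹.
τ = C / λ = 7.30×10^8 / 16.7 = 4.37×10^7 s.
Fraction reached: 1 − e^(−t/τ) = 0.80 ⇒ t = −τ ln(1 − 0.80) = τ × 1.61.
t = 7.04×10^7 s = 2.23 years.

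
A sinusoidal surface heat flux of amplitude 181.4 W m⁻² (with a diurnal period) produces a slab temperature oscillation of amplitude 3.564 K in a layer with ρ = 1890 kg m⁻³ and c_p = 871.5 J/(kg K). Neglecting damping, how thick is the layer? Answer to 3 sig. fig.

0.425 m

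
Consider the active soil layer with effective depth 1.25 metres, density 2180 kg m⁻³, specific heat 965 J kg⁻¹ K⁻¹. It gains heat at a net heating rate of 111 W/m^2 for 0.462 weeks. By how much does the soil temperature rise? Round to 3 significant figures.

11.8 K

Areal heat capacity C = ρ c_p D = 2180 × 965 × 1.25 = 2.63×10^6 J m⁻² K⁻¹.
Net heat input Q = F Δt = 111 × (0.462 weeks × 6.048×10^5 s/week) = 3.10×10^7 J/m².
ΔT = Q / C = 3.10×10^7 / 2.63×10^6 = 11.8 K.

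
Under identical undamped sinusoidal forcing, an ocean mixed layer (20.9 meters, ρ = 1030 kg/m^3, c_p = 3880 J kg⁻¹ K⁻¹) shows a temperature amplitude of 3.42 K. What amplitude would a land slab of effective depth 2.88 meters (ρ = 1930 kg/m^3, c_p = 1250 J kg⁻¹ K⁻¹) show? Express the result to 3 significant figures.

41.1 K

C_ocean = 8.35×10^7 J/(m²·K); C_land = 6.95×10^6 J/(m²·K).
A ∝ 1/C ⇒ A_land = A_ocean × C_ocean/C_land = 3.42 × 12.0 = 41.1 K.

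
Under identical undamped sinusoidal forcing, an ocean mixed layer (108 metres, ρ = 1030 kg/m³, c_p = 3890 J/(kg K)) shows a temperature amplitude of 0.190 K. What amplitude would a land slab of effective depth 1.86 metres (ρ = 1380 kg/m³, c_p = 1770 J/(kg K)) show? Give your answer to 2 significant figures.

C_ocean = 4.33×10^8 J/(m²·K); C_land = 4.54×10^6 J/(m²·K).
A ∝ 1/C ⇒ A_land = A_ocean × C_ocean/C_land = 0.190 × 95.2 = 18.1 K.

18 K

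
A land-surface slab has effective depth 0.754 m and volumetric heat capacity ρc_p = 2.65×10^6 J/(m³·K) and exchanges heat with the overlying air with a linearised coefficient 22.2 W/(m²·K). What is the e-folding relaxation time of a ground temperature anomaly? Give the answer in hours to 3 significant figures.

25.0 hours

Areal heat capacity C = ρc_p × D = 2.65×10^6 × 0.754 = 2.00×10^6 J/(m^2 K).
Relaxation time τ = C / λ = 2.00×10^6 / 22.2 = 90000 s.
In hours: 90000 s / (3600 s/hour) = 25.0 hours.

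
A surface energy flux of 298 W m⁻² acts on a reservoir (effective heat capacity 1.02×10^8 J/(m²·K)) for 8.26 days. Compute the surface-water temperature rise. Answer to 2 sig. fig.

2.1 K

Areal heat capacity C = 1.02×10^8 J/(m²·K) (given).
Net heat input Q = F Δt = 298 × (8.26 days × 86400 s/day) = 2.13×10^8 J/m².
ΔT = Q / C = 2.13×10^8 / 1.02×10^8 = 2.09 K.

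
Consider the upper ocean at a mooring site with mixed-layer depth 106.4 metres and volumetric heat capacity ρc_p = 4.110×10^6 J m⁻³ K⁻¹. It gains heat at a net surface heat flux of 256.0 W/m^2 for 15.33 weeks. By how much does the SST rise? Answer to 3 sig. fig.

5.43 K

Areal heat capacity C = ρc_p × D = 4.110×10^6 × 106.4 = 4.37×10^8 J m⁻² K⁻¹.
Net heat input Q = F Δt = 256.0 × (15.33 weeks × 6.048×10^5 s/week) = 2.37×10^9 J/m².
ΔT = Q / C = 2.37×10^9 / 4.37×10^8 = 5.43 K.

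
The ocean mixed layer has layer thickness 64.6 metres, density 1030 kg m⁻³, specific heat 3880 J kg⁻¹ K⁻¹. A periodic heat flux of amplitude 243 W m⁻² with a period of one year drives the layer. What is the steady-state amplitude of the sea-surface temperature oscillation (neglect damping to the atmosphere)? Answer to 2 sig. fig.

4.7 K

Areal heat capacity C = ρ c_p D = 1030 × 3880 × 64.6 = 2.58×10^8 J/(m²·K).
Angular frequency ω = 2π / T = 2π / 3.15×10^7 s = 1.99×10^-7 s⁻¹.
Cω = 2.58×10^8 × 1.99×10^-7 = 51.4 W/(m²·K).
Amplitude A = F₀ / (Cω) = 243 / 51.4 = 4.72 K.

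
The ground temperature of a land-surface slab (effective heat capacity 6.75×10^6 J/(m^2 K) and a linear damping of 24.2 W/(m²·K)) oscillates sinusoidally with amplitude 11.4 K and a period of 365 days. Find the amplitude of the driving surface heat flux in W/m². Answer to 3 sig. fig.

276

Areal heat capacity C = 6.75×10^6 J/(m^2 K) (given).
ω = 2π / 3.15×10^7 s = 1.99×10^-7 s⁻¹.
√((Cω)² + λ²) = √((1.34)² + 24.2²) = 24.2 W/(m²·K).
F₀ = A × √((Cω)²+λ²) = 11.4 × 24.2 = 276 W/m².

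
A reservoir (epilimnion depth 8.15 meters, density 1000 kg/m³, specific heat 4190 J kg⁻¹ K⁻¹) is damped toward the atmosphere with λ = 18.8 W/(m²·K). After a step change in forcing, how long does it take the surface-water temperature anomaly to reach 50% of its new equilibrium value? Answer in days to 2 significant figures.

Areal heat capacity C = ρ c_p D = 1000 × 4190 × 8.15 = 3.41×10^7 J/(m²·K).
τ = C / λ = 3.41×10^7 / 18.8 = 1.82×10^6 s.
Fraction reached: 1 − e^(−t/τ) = 0.50 ⇒ t = −τ ln(1 − 0.50) = τ × 0.693.
t = 1.26×10^6 s = 14.6 days.

15 days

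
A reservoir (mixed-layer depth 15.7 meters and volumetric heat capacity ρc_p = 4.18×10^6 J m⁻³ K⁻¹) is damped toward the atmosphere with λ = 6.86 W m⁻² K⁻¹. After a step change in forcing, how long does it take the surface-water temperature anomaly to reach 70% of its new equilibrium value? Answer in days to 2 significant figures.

Areal heat capacity C = ρc_p × D = 4.18×10^6 × 15.7 = 6.56×10^7 J/(m^2 K).
τ = C / λ = 6.56×10^7 / 6.86 = 9.57×10^6 s.
Fraction reached: 1 − e^(−t/τ) = 0.70 ⇒ t = −τ ln(1 − 0.70) = τ × 1.20.
t = 1.15×10^7 s = 133 days.

130 days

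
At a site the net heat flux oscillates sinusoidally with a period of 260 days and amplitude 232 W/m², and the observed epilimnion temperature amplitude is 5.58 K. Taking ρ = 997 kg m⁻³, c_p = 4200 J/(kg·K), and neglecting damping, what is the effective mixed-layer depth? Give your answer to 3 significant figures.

35.5 m

ω = 2π / 2.25×10^7 s = 2.80×10^-7 s⁻¹.
Required C = F₀ / (A ω) = 232 / (5.58 × 2.80×10^-7) = 1.49×10^8 J/(m²·K).
D = C / (ρ c_p) = 1.49×10^8 / (997 × 4200) = 35.5 m.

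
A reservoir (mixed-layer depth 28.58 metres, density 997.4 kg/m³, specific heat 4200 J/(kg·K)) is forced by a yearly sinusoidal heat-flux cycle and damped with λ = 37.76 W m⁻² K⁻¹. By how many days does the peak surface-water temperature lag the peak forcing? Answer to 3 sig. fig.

32.7 days

Areal heat capacity C = ρ c_p D = 997.4 × 4200 × 28.58 = 1.20×10^8 J/(m^2 K).
ω = 2π / 3.15×10^7 s = 1.99×10^-7 s⁻¹.
Phase lag φ = arctan(Cω/λ) = arctan(23.9/37.76) = 0.563 rad.
Time lag = φ / ω = 0.563 / 1.99×10^-7 = 2.83×10^6 s = 32.7 days.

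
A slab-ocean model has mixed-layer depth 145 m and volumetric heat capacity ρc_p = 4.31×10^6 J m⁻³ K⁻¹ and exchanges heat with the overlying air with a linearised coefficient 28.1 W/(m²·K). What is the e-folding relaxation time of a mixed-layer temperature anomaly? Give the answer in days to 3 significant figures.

Areal heat capacity C = ρc_p × D = 4.31×10^6 × 145 = 6.25×10^8 J/(m²·K).
Relaxation time τ = C / λ = 6.25×10^8 / 28.1 = 2.22×10^7 s.
In days: 2.22×10^7 s / (86400 s/day) = 257 days.

257 days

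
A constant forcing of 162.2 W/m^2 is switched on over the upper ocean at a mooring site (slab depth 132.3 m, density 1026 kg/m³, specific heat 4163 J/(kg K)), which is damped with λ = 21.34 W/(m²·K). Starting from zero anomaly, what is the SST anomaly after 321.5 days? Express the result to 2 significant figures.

4.9 K

Areal heat capacity C = ρ c_p D = 1026 × 4163 × 132.3 = 5.65×10^8 J/(m²·K).
τ = C / λ = 5.65×10^8 / 21.34 = 2.65×10^7 s.
Equilibrium anomaly ΔT_eq = F / λ = 162.2 / 21.34 = 7.60 K.
t = 321.5 days = 2.78×10^7 s, so t/τ = 1.05.
ΔT(t) = ΔT_eq (1 − e^(−t/τ)) = 7.60 × (1 − e^−1.05) = 4.94 K.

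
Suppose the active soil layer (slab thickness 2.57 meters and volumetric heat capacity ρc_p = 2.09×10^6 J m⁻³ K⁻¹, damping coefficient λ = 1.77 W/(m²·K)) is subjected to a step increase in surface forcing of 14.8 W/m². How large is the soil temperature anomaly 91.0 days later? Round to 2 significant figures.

7.7 K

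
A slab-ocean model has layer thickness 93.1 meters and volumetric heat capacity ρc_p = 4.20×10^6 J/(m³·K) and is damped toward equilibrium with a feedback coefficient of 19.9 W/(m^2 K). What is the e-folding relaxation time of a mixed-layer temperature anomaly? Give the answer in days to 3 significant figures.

Areal heat capacity C = ρc_p × D = 4.20×10^6 × 93.1 = 3.91×10^8 J m⁻² K⁻¹.
Relaxation time τ = C / λ = 3.91×10^8 / 19.9 = 1.96×10^7 s.
In days: 1.96×10^7 s / (86400 s/day) = 227 days.

227 days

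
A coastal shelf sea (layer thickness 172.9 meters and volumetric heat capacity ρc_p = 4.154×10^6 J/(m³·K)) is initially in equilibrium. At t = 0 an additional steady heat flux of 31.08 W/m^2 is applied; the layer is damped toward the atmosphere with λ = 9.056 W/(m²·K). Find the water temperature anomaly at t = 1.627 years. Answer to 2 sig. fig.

Areal heat capacity C = ρc_p × D = 4.154×10^6 × 172.9 = 7.18×10^8 J/(m²·K).
τ = C / λ = 7.18×10^8 / 9.056 = 7.93×10^7 s.
Equilibrium anomaly ΔT_eq = F / λ = 31.08 / 9.056 = 3.43 K.
t = 1.627 years = 5.13×10^7 s, so t/τ = 0.647.
ΔT(t) = ΔT_eq (1 − e^(−t/τ)) = 3.43 × (1 − e^−0.647) = 1.64 K.

1.6 K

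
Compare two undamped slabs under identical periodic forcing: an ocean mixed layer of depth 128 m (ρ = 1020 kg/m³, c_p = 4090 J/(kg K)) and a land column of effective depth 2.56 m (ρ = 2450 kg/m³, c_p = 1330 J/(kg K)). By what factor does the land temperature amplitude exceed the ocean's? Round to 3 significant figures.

C_ocean = 1020 × 4090 × 128 = 5.34×10^8 J/(m²·K).
C_land = 2450 × 1330 × 2.56 = 8.34×10^6 J/(m²·K).
Undamped amplitude ∝ 1/C, so A_land/A_ocean = C_ocean/C_land = 64.0.

64.0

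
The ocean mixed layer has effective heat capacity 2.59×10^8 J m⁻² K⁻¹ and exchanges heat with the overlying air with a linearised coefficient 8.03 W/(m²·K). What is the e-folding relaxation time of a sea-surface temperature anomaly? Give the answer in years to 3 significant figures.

1.02 years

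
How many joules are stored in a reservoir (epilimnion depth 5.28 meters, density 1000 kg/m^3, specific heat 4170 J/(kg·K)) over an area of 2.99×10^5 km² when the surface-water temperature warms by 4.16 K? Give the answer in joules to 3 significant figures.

2.74×10^19 J

Areal heat capacity C = ρ c_p D = 1000 × 4170 × 5.28 = 2.20×10^7 J/(m²·K).
Heat per unit area: q = C ΔT = 2.20×10^7 × 4.16 = 9.16×10^7 J/m².
Total heat: Q = q × A = 9.16×10^7 × (2.99×10^5 × 10⁶ m²) = 2.74×10^19 J.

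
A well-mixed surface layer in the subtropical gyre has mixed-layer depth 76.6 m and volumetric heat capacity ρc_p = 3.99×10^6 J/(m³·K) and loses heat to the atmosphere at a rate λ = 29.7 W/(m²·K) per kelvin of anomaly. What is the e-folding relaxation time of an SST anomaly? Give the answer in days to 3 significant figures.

Areal heat capacity C = ρc_p × D = 3.99×10^6 × 76.6 = 3.06×10^8 J m⁻² K⁻¹.
Relaxation time τ = C / λ = 3.06×10^8 / 29.7 = 1.03×10^7 s.
In days: 1.03×10^7 s / (86400 s/day) = 119 days.

119 days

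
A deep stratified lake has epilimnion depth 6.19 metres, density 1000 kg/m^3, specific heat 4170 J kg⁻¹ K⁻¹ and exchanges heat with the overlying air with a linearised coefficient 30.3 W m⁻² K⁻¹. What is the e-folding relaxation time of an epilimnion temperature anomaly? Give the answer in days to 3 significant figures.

9.86 days

Areal heat capacity C = ρ c_p D = 1000 × 4170 × 6.19 = 2.58×10^7 J/(m^2 K).
Relaxation time τ = C / λ = 2.58×10^7 / 30.3 = 8.52×10^5 s.
In days: 8.52×10^5 s / (86400 s/day) = 9.86 days.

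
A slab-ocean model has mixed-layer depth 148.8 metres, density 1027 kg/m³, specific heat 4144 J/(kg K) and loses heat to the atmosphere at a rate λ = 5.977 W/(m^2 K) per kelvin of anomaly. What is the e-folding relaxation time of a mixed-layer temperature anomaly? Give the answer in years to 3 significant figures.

Areal heat capacity C = ρ c_p D = 1027 × 4144 × 148.8 = 6.33×10^8 J m⁻² K⁻¹.
Relaxation time τ = C / λ = 6.33×10^8 / 5.977 = 1.06×10^8 s.
In years: 1.06×10^8 s / (3.156×10^7 s/year) = 3.36 years.

3.36 years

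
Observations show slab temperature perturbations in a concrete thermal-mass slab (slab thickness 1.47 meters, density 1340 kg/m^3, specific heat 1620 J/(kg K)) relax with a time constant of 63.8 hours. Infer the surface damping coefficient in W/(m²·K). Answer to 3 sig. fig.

13.9

Areal heat capacity C = ρ c_p D = 1340 × 1620 × 1.47 = 3.19×10^6 J m⁻² K⁻¹.
τ = 63.8 hours = 2.30×10^5 s.
λ = C / τ = 3.19×10^6 / 2.30×10^5 = 13.9 W/(m²·K).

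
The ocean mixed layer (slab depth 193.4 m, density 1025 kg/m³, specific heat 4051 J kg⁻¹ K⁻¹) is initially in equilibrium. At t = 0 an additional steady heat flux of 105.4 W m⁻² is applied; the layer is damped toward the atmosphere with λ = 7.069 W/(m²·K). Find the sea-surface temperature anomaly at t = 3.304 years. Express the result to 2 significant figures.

9.0 K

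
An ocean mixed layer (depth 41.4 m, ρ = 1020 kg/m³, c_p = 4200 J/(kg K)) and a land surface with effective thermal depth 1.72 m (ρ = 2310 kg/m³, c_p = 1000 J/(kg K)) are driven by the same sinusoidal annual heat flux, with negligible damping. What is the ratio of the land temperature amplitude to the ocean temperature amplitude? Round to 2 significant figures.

C_ocean = 1020 × 4200 × 41.4 = 1.77×10^8 J/(m²·K).
C_land = 2310 × 1000 × 1.72 = 3.97×10^6 J/(m²·K).
Undamped amplitude ∝ 1/C, so A_land/A_ocean = C_ocean/C_land = 44.6.

45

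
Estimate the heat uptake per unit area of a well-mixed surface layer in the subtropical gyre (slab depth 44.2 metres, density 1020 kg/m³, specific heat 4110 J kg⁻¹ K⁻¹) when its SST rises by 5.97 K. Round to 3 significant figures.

1.11×10^9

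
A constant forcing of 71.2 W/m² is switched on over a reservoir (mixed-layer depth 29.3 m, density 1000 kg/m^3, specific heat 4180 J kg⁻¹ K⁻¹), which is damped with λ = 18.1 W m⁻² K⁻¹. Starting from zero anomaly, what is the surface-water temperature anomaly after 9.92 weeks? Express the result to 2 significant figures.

2.3 K

Areal heat capacity C = ρ c_p D = 1000 × 4180 × 29.3 = 1.22×10^8 J/(m^2 K).
τ = C / λ = 1.22×10^8 / 18.1 = 6.77×10^6 s.
Equilibrium anomaly ΔT_eq = F / λ = 71.2 / 18.1 = 3.93 K.
t = 9.92 weeks = 6.00×10^6 s, so t/τ = 0.887.
ΔT(t) = ΔT_eq (1 − e^(−t/τ)) = 3.93 × (1 − e^−0.887) = 2.31 K.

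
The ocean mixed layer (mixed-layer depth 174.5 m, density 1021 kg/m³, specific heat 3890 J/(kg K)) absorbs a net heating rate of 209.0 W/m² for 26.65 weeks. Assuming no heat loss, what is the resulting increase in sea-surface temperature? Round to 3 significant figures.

Areal heat capacity C = ρ c_p D = 1021 × 3890 × 174.5 = 6.93×10^8 J/(m^2 K).
Net heat input Q = F Δt = 209.0 × (26.65 weeks × 6.048×10^5 s/week) = 3.37×10^9 J/m².
ΔT = Q / C = 3.37×10^9 / 6.93×10^8 = 4.86 K.

4.86 K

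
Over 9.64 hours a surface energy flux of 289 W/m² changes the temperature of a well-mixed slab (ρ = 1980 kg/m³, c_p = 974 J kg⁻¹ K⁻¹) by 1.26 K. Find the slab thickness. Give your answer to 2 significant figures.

Heat input Q = F Δt = 289 × 34700 s = 1.00×10^7 J/m².
Required areal heat capacity C = Q / ΔT = 7.96×10^6 J/(m²·K).
Depth D = C / (ρ c_p) = 7.96×10^6 / (1980 × 974) = 4.13 m.

4.1 m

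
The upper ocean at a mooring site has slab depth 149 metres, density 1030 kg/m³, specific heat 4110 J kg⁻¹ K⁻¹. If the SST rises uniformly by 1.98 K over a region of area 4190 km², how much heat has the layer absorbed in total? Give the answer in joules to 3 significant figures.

5.23×10^18 J

Areal heat capacity C = ρ c_p D = 1030 × 4110 × 149 = 6.31×10^8 J m⁻² K⁻¹.
Heat per unit area: q = C ΔT = 6.31×10^8 × 1.98 = 1.25×10^9 J/m².
Total heat: Q = q × A = 1.25×10^9 × (4190 × 10⁶ m²) = 5.23×10^18 J.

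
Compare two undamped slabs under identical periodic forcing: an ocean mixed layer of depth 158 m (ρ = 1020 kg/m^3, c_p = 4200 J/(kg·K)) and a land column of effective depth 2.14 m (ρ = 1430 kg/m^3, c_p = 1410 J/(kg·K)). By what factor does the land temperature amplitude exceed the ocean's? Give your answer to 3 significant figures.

157

C_ocean = 1020 × 4200 × 158 = 6.77×10^8 J/(m²·K).
C_land = 1430 × 1410 × 2.14 = 4.31×10^6 J/(m²·K).
Undamped amplitude ∝ 1/C, so A_land/A_ocean = C_ocean/C_land = 157.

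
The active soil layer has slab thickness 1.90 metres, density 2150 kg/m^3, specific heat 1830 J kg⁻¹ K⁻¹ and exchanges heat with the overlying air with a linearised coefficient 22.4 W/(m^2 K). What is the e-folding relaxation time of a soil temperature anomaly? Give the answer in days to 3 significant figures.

Areal heat capacity C = ρ c_p D = 2150 × 1830 × 1.90 = 7.48×10^6 J m⁻² K⁻¹.
Relaxation time τ = C / λ = 7.48×10^6 / 22.4 = 3.34×10^5 s.
In days: 3.34×10^5 s / (86400 s/day) = 3.86 days.

3.86 days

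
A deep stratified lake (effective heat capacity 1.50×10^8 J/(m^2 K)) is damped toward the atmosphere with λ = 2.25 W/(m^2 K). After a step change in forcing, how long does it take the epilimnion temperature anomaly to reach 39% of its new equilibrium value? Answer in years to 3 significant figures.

1.04 years

Areal heat capacity C = 1.50×10^8 J/(m^2 K) (given).
τ = C / λ = 1.50×10^8 / 2.25 = 6.67×10^7 s.
Fraction reached: 1 − e^(−t/τ) = 0.39 ⇒ t = −τ ln(1 − 0.39) = τ × 0.494.
t = 3.30×10^7 s = 1.04 years.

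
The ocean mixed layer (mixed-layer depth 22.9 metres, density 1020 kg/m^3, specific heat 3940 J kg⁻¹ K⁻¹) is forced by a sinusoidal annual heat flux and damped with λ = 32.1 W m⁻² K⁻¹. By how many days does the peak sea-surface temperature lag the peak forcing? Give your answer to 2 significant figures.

30 days

Areal heat capacity C = ρ c_p D = 1020 × 3940 × 22.9 = 9.20×10^7 J/(m²·K).
ω = 2π / 3.15×10^7 s = 1.99×10^-7 s⁻¹.
Phase lag φ = arctan(Cω/λ) = arctan(18.3/32.1) = 0.519 rad.
Time lag = φ / ω = 0.519 / 1.99×10^-7 = 2.60×10^6 s = 30.1 days.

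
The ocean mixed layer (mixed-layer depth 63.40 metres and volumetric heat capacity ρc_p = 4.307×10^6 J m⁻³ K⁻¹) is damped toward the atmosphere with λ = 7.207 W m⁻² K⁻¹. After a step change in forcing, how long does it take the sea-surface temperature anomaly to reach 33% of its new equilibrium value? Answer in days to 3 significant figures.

176 days

Areal heat capacity C = ρc_p × D = 4.307×10^6 × 63.40 = 2.73×10^8 J/(m²·K).
τ = C / λ = 2.73×10^8 / 7.207 = 3.79×10^7 s.
Fraction reached: 1 − e^(−t/τ) = 0.33 ⇒ t = −τ ln(1 − 0.33) = τ × 0.400.
t = 1.52×10^7 s = 176 days.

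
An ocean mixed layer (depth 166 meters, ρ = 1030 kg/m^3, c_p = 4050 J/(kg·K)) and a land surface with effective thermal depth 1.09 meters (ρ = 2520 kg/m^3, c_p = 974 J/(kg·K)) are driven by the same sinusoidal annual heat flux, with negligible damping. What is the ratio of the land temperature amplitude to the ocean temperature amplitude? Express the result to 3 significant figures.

C_ocean = 1030 × 4050 × 166 = 6.92×10^8 J/(m²·K).
C_land = 2520 × 974 × 1.09 = 2.68×10^6 J/(m²·K).
Undamped amplitude ∝ 1/C, so A_land/A_ocean = C_ocean/C_land = 259.

259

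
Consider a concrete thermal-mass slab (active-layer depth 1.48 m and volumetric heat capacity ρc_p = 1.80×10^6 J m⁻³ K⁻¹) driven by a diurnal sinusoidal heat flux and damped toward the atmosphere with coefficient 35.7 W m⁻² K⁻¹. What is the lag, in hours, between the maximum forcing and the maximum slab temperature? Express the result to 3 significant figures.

Areal heat capacity C = ρc_p × D = 1.80×10^6 × 1.48 = 2.66×10^6 J m⁻² K⁻¹.
ω = 2π / 86400 s = 7.27×10^-5 s⁻¹.
Phase lag φ = arctan(Cω/λ) = arctan(194/35.7) = 1.39 rad.
Time lag = φ / ω = 1.39 / 7.27×10^-5 = 19100 s = 5.30 hours.

5.30 hours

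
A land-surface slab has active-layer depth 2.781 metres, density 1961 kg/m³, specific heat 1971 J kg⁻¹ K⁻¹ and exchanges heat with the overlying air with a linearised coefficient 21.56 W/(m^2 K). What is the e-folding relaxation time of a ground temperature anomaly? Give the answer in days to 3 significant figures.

5.77 days

Areal heat capacity C = ρ c_p D = 1961 × 1971 × 2.781 = 1.07×10^7 J m⁻² K⁻¹.
Relaxation time τ = C / λ = 1.07×10^7 / 21.56 = 4.99×10^5 s.
In days: 4.99×10^5 s / (86400 s/day) = 5.77 days.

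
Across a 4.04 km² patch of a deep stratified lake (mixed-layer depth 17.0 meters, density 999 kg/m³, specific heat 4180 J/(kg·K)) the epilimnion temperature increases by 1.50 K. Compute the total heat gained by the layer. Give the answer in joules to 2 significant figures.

4.3×10^14 J

Areal heat capacity C = ρ c_p D = 999 × 4180 × 17.0 = 7.10×10^7 J/(m²·K).
Heat per unit area: q = C ΔT = 7.10×10^7 × 1.50 = 1.06×10^8 J/m².
Total heat: Q = q × A = 1.06×10^8 × (4.04 × 10⁶ m²) = 4.30×10^14 J.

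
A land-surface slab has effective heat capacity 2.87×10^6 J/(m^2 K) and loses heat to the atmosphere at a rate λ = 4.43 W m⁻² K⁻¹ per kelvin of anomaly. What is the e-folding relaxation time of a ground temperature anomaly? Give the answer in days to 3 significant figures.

Areal heat capacity C = 2.87×10^6 J/(m^2 K) (given).
Relaxation time τ = C / λ = 2.87×10^6 / 4.43 = 6.48×10^5 s.
In days: 6.48×10^5 s / (86400 s/day) = 7.50 days.

7.50 days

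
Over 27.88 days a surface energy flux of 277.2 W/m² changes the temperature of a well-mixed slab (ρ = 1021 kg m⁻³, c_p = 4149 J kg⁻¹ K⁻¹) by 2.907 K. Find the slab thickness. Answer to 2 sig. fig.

54 m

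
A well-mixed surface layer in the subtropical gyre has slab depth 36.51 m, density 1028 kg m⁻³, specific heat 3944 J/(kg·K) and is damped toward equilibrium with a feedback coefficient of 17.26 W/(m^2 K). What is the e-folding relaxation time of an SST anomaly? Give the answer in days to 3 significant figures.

Areal heat capacity C = ρ c_p D = 1028 × 3944 × 36.51 = 1.48×10^8 J m⁻² K⁻¹.
Relaxation time τ = C / λ = 1.48×10^8 / 17.26 = 8.58×10^6 s.
In days: 8.58×10^6 s / (86400 s/day) = 99.3 days.

99.3 days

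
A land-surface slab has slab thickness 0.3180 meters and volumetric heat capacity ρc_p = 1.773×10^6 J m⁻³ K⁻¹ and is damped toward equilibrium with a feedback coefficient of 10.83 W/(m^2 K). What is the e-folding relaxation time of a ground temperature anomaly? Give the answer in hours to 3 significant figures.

14.5 hours

Areal heat capacity C = ρc_p × D = 1.773×10^6 × 0.3180 = 5.64×10^5 J/(m²·K).
Relaxation time τ = C / λ = 5.64×10^5 / 10.83 = 52100 s.
In hours: 52100 s / (3600 s/hour) = 14.5 hours.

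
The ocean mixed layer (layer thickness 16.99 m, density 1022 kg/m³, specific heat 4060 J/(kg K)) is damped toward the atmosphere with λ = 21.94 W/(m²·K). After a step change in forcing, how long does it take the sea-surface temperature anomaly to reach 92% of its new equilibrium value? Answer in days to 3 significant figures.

Areal heat capacity C = ρ c_p D = 1022 × 4060 × 16.99 = 7.05×10^7 J/(m²·K).
τ = C / λ = 7.05×10^7 / 21.94 = 3.21×10^6 s.
Fraction reached: 1 − e^(−t/τ) = 0.92 ⇒ t = −τ ln(1 − 0.92) = τ × 2.53.
t = 8.12×10^6 s = 93.9 days.

93.9 days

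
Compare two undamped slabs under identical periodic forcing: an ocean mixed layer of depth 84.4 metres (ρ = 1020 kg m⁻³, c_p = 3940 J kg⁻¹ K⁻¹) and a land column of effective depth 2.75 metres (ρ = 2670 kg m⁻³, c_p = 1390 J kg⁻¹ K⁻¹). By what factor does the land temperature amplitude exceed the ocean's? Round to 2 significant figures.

33

C_ocean = 1020 × 3940 × 84.4 = 3.39×10^8 J/(m²·K).
C_land = 2670 × 1390 × 2.75 = 1.02×10^7 J/(m²·K).
Undamped amplitude ∝ 1/C, so A_land/A_ocean = C_ocean/C_land = 33.2.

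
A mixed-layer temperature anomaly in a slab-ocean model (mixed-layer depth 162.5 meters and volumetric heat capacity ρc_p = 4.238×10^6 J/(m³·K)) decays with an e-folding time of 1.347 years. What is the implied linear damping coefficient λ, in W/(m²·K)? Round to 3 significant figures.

16.2

Areal heat capacity C = ρc_p × D = 4.238×10^6 × 162.5 = 6.89×10^8 J/(m²·K).
τ = 1.347 years = 4.25×10^7 s.
λ = C / τ = 6.89×10^8 / 4.25×10^7 = 16.2 W/(m²·K).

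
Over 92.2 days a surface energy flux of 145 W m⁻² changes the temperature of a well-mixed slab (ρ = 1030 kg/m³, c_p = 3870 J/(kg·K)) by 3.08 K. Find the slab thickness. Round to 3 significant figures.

Heat input Q = F Δt = 145 × 7.97×10^6 s = 1.16×10^9 J/m².
Required areal heat capacity C = Q / ΔT = 3.75×10^8 J/(m²·K).
Depth D = C / (ρ c_p) = 3.75×10^8 / (1030 × 3870) = 94.1 m.

94.1 m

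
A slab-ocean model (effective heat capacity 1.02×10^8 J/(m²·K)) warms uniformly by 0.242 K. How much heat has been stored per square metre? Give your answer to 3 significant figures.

2.47×10^7

Areal heat capacity C = 1.02×10^8 J/(m²·K) (given).
ΔQ = C ΔT = 1.02×10^8 × 0.242 = 2.47×10^7 J/m².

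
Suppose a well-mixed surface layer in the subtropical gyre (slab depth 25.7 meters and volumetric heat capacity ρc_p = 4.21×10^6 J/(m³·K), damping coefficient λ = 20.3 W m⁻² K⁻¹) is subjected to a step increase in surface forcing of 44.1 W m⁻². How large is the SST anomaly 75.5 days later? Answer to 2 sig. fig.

1.5 K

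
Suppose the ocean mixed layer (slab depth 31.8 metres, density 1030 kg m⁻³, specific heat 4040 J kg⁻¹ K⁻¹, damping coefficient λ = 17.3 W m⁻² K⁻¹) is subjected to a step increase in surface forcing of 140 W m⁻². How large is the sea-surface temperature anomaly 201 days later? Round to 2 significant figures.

Areal heat capacity C = ρ c_p D = 1030 × 4040 × 31.8 = 1.32×10^8 J/(m^2 K).
τ = C / λ = 1.32×10^8 / 17.3 = 7.65×10^6 s.
Equilibrium anomaly ΔT_eq = F / λ = 140 / 17.3 = 8.09 K.
t = 201 days = 1.74×10^7 s, so t/τ = 2.27.
ΔT(t) = ΔT_eq (1 − e^(−t/τ)) = 8.09 × (1 − e^−2.27) = 7.26 K.

7.3 K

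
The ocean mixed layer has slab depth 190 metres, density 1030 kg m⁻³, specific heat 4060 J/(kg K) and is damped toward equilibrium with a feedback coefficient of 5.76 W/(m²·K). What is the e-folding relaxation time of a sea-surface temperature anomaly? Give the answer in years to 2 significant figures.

4.4 years

Areal heat capacity C = ρ c_p D = 1030 × 4060 × 190 = 7.95×10^8 J/(m²·K).
Relaxation time τ = C / λ = 7.95×10^8 / 5.76 = 1.38×10^8 s.
In years: 1.38×10^8 s / (3.156×10^7 s/year) = 4.37 years.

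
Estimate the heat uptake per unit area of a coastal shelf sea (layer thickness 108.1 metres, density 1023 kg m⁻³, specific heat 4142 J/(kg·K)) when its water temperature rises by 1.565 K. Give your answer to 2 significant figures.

Areal heat capacity C = ρ c_p D = 1023 × 4142 × 108.1 = 4.58×10^8 J/(m^2 K).
ΔQ = C ΔT = 4.58×10^8 × 1.565 = 7.17×10^8 J/m².

7.2×10^8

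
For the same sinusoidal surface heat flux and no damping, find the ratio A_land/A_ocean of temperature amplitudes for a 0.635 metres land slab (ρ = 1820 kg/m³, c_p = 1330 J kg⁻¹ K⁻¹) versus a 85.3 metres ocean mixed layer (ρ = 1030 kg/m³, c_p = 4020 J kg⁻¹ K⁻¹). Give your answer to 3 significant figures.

230

C_ocean = 1030 × 4020 × 85.3 = 3.53×10^8 J/(m²·K).
C_land = 1820 × 1330 × 0.635 = 1.54×10^6 J/(m²·K).
Undamped amplitude ∝ 1/C, so A_land/A_ocean = C_ocean/C_land = 230.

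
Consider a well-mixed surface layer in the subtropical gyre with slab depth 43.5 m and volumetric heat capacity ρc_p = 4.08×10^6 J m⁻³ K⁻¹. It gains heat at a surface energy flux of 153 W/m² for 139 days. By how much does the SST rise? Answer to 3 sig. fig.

10.4 K

Areal heat capacity C = ρc_p × D = 4.08×10^6 × 43.5 = 1.77×10^8 J/(m²·K).
Net heat input Q = F Δt = 153 × (139 days × 86400 s/day) = 1.84×10^9 J/m².
ΔT = Q / C = 1.84×10^9 / 1.77×10^8 = 10.4 K.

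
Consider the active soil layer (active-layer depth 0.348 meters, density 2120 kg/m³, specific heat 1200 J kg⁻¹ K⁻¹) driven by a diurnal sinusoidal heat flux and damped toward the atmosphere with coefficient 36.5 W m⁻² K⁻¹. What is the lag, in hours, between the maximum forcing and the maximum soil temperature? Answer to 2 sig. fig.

4.0 hours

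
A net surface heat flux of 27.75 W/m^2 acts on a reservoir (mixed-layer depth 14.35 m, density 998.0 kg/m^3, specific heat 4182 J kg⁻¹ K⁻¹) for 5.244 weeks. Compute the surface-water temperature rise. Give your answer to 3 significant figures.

Areal heat capacity C = ρ c_p D = 998.0 × 4182 × 14.35 = 5.99×10^7 J/(m^2 K).
Net heat input Q = F Δt = 27.75 × (5.244 weeks × 6.048×10^5 s/week) = 8.80×10^7 J/m².
ΔT = Q / C = 8.80×10^7 / 5.99×10^7 = 1.47 K.

1.47 K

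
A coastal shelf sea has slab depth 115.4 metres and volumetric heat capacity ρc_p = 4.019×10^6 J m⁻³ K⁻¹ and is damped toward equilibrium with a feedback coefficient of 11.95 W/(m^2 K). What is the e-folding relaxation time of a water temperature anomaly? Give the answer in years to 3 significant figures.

1.23 years

Areal heat capacity C = ρc_p × D = 4.019×10^6 × 115.4 = 4.64×10^8 J m⁻² K⁻¹.
Relaxation time τ = C / λ = 4.64×10^8 / 11.95 = 3.88×10^7 s.
In years: 3.88×10^7 s / (3.156×10^7 s/year) = 1.23 years.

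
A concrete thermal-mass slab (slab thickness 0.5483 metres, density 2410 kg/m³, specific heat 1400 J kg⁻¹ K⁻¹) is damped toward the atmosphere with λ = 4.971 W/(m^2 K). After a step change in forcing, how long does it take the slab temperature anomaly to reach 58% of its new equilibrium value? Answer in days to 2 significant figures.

Areal heat capacity C = ρ c_p D = 2410 × 1400 × 0.5483 = 1.85×10^6 J/(m^2 K).
τ = C / λ = 1.85×10^6 / 4.971 = 3.72×10^5 s.
Fraction reached: 1 − e^(−t/τ) = 0.58 ⇒ t = −τ ln(1 − 0.58) = τ × 0.868.
t = 3.23×10^5 s = 3.74 days.

3.7 days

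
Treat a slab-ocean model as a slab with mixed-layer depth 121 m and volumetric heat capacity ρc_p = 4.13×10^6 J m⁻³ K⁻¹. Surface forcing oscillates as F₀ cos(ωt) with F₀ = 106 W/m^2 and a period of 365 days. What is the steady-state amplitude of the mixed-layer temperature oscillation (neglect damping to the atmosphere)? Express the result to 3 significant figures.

1.06 K

Areal heat capacity C = ρc_p × D = 4.13×10^6 × 121 = 5.00×10^8 J/(m²·K).
Angular frequency ω = 2π / T = 2π / 3.15×10^7 s = 1.99×10^-7 s⁻¹.
Cω = 5.00×10^8 × 1.99×10^-7 = 99.6 W/(m²·K).
Amplitude A = F₀ / (Cω) = 106 / 99.6 = 1.06 K.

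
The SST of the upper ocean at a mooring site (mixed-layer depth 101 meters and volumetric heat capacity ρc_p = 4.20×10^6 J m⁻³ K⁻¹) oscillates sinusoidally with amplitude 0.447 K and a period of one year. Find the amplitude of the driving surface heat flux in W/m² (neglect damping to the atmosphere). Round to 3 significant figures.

Areal heat capacity C = ρc_p × D = 4.20×10^6 × 101 = 4.24×10^8 J/(m^2 K).
ω = 2π / 3.15×10^7 s = 1.99×10^-7 s⁻¹.
Cω = 4.24×10^8 × 1.99×10^-7 = 84.5 W/(m²·K).
F₀ = A × Cω = 0.447 × 84.5 = 37.8 W/m².

37.8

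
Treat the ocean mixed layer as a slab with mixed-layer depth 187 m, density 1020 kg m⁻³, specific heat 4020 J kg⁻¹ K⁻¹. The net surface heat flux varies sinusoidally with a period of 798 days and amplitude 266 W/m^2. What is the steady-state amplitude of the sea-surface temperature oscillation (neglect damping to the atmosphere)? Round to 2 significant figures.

3.8 K

Areal heat capacity C = ρ c_p D = 1020 × 4020 × 187 = 7.67×10^8 J/(m²·K).
Angular frequency ω = 2π / T = 2π / 6.89×10^7 s = 9.11×10^-8 s⁻¹.
Cω = 7.67×10^8 × 9.11×10^-8 = 69.9 W/(m²·K).
Amplitude A = F₀ / (Cω) = 266 / 69.9 = 3.81 K.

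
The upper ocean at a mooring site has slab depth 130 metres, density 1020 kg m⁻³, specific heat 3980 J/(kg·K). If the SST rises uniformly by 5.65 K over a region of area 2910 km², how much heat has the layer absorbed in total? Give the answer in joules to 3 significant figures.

8.68×10^18 J

Areal heat capacity C = ρ c_p D = 1020 × 3980 × 130 = 5.28×10^8 J/(m²·K).
Heat per unit area: q = C ΔT = 5.28×10^8 × 5.65 = 2.98×10^9 J/m².
Total heat: Q = q × A = 2.98×10^9 × (2910 × 10⁶ m²) = 8.68×10^18 J.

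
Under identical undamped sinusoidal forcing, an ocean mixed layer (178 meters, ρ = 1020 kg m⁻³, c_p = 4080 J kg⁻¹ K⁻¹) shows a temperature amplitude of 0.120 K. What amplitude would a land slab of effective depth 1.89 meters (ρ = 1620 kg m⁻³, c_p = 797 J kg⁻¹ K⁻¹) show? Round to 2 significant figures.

36 K

C_ocean = 7.41×10^8 J/(m²·K); C_land = 2.44×10^6 J/(m²·K).
A ∝ 1/C ⇒ A_land = A_ocean × C_ocean/C_land = 0.120 × 304 = 36.4 K.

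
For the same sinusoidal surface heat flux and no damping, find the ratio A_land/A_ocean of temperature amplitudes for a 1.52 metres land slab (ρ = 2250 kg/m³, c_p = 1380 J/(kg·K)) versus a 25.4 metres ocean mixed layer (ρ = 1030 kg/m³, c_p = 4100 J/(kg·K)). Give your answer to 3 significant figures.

22.7

C_ocean = 1030 × 4100 × 25.4 = 1.07×10^8 J/(m²·K).
C_land = 2250 × 1380 × 1.52 = 4.72×10^6 J/(m²·K).
Undamped amplitude ∝ 1/C, so A_land/A_ocean = C_ocean/C_land = 22.7.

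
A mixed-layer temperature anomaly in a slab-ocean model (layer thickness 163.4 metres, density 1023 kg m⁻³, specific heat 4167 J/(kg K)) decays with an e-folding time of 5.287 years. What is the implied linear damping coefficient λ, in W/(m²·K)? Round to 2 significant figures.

4.2

Areal heat capacity C = ρ c_p D = 1023 × 4167 × 163.4 = 6.97×10^8 J m⁻² K⁻¹.
τ = 5.287 years = 1.67×10^8 s.
λ = C / τ = 6.97×10^8 / 1.67×10^8 = 4.17 W/(m²·K).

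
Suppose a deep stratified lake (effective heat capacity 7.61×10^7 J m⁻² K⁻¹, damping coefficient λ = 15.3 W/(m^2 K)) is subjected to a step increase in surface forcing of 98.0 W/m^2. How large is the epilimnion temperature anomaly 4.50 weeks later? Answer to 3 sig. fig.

2.70 K

Areal heat capacity C = 7.61×10^7 J m⁻² K⁻¹ (given).
τ = C / λ = 7.61×10^7 / 15.3 = 4.97×10^6 s.
Equilibrium anomaly ΔT_eq = F / λ = 98.0 / 15.3 = 6.41 K.
t = 4.50 weeks = 2.72×10^6 s, so t/τ = 0.547.
ΔT(t) = ΔT_eq (1 − e^(−t/τ)) = 6.41 × (1 − e^−0.547) = 2.70 K.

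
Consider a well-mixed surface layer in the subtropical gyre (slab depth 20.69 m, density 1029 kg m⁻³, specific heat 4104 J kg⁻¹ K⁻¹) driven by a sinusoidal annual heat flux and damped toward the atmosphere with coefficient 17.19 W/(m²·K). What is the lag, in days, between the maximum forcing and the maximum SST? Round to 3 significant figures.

46.0 days

Areal heat capacity C = ρ c_p D = 1029 × 4104 × 20.69 = 8.74×10^7 J/(m²·K).
ω = 2π / 3.15×10^7 s = 1.99×10^-7 s⁻¹.
Phase lag φ = arctan(Cω/λ) = arctan(17.4/17.19) = 0.792 rad.
Time lag = φ / ω = 0.792 / 1.99×10^-7 = 3.97×10^6 s = 46.0 days.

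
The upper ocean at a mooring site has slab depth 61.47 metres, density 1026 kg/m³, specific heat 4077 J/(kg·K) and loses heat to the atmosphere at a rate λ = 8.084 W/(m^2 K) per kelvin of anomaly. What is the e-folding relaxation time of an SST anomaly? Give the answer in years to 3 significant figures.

Areal heat capacity C = ρ c_p D = 1026 × 4077 × 61.47 = 2.57×10^8 J m⁻² K⁻¹.
Relaxation time τ = C / λ = 2.57×10^8 / 8.084 = 3.18×10^7 s.
In years: 3.18×10^7 s / (3.156×10^7 s/year) = 1.01 years.

1.01 years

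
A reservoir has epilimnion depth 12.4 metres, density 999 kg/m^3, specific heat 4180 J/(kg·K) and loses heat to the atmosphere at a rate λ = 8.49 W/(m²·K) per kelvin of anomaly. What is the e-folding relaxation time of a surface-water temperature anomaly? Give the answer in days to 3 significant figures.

Areal heat capacity C = ρ c_p D = 999 × 4180 × 12.4 = 5.18×10^7 J/(m²·K).
Relaxation time τ = C / λ = 5.18×10^7 / 8.49 = 6.10×10^6 s.
In days: 6.10×10^6 s / (86400 s/day) = 70.6 days.

70.6 days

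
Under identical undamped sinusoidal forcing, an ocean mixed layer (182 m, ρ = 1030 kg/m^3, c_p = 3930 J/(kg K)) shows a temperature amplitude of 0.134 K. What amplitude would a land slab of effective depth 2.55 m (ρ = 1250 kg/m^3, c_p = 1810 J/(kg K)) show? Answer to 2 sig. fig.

C_ocean = 7.37×10^8 J/(m²·K); C_land = 5.77×10^6 J/(m²·K).
A ∝ 1/C ⇒ A_land = A_ocean × C_ocean/C_land = 0.134 × 128 = 17.1 K.

17 K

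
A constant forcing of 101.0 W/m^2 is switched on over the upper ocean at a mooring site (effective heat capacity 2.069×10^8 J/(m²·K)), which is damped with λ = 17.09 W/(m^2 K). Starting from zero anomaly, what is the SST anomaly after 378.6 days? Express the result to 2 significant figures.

5.5 K

Areal heat capacity C = 2.069×10^8 J/(m²·K) (given).
τ = C / λ = 2.07×10^8 / 17.09 = 1.21×10^7 s.
Equilibrium anomaly ΔT_eq = F / λ = 101.0 / 17.09 = 5.91 K.
t = 378.6 days = 3.27×10^7 s, so t/τ = 2.70.
ΔT(t) = ΔT_eq (1 − e^(−t/τ)) = 5.91 × (1 − e^−2.70) = 5.51 K.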